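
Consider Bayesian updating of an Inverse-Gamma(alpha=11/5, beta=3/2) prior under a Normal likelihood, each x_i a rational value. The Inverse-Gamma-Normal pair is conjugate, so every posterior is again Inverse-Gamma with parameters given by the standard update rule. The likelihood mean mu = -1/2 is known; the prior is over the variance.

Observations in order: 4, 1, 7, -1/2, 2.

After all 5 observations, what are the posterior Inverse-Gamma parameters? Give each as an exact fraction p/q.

alpha=47/10, beta=44

obs 1: x=4 → posterior Inverse-Gamma(27/10, 93/8)
obs 2: x=1 → posterior Inverse-Gamma(16/5, 51/4)
obs 3: x=7 → posterior Inverse-Gamma(37/10, 327/8)
obs 4: x=-1/2 → posterior Inverse-Gamma(21/5, 327/8)
obs 5: x=2 → posterior Inverse-Gamma(47/10, 44)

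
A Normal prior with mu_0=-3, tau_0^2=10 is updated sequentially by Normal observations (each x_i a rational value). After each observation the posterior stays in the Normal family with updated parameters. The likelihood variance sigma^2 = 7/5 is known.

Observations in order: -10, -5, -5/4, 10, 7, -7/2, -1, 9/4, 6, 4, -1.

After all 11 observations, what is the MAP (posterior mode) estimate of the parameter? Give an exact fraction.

obs 1: x=-10 → posterior Normal(-521/57, 70/57)
obs 2: x=-5 → posterior Normal(-771/107, 70/107)
obs 3: x=-5/4 → posterior Normal(-1667/314, 70/157)
obs 4: x=10 → posterior Normal(-29/18, 70/207)
obs 5: x=7 → posterior Normal(33/514, 70/257)
obs 6: x=-7/2 → posterior Normal(-317/614, 70/307)
obs 7: x=-1 → posterior Normal(-139/238, 10/51)
obs 8: x=9/4 → posterior Normal(-96/407, 70/407)
obs 9: x=6 → posterior Normal(204/457, 70/457)
obs 10: x=4 → posterior Normal(404/507, 70/507)
obs 11: x=-1 → posterior Normal(354/557, 70/557)

354/557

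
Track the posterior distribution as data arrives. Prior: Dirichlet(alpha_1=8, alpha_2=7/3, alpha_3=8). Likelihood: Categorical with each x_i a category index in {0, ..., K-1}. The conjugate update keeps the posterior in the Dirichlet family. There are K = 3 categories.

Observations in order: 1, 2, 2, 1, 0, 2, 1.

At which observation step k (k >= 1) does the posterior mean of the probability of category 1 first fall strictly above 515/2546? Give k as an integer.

obs 1: x=1 → posterior Dirichlet(8, 10/3, 8)
obs 2: x=2 → posterior Dirichlet(8, 10/3, 9)
obs 3: x=2 → posterior Dirichlet(8, 10/3, 10)
obs 4: x=1 → posterior Dirichlet(8, 13/3, 10)
obs 5: x=0 → posterior Dirichlet(9, 13/3, 10)
obs 6: x=2 → posterior Dirichlet(9, 13/3, 11)
obs 7: x=1 → posterior Dirichlet(9, 16/3, 11)

k = 7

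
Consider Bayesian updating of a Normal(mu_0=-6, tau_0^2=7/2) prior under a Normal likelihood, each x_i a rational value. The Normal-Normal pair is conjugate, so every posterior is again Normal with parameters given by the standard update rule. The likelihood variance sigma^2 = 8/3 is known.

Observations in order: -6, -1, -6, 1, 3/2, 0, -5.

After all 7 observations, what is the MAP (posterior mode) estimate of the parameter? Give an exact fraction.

-843/326

obs 1: x=-6 → posterior Normal(-6, 56/37)
obs 2: x=-1 → posterior Normal(-243/58, 28/29)
obs 3: x=-6 → posterior Normal(-369/79, 56/79)
obs 4: x=1 → posterior Normal(-87/25, 14/25)
obs 5: x=3/2 → posterior Normal(-633/242, 56/121)
obs 6: x=0 → posterior Normal(-633/284, 28/71)
obs 7: x=-5 → posterior Normal(-843/326, 56/163)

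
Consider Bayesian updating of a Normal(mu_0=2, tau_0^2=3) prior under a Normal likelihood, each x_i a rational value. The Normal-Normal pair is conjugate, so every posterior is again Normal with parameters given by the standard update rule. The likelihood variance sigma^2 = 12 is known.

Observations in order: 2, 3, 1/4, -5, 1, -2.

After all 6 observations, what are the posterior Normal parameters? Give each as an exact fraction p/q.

mu_0=29/40, tau_0^2=6/5

obs 1: x=2 → posterior Normal(2, 12/5)
obs 2: x=3 → posterior Normal(13/6, 2)
obs 3: x=1/4 → posterior Normal(53/28, 12/7)
obs 4: x=-5 → posterior Normal(33/32, 3/2)
obs 5: x=1 → posterior Normal(37/36, 4/3)
obs 6: x=-2 → posterior Normal(29/40, 6/5)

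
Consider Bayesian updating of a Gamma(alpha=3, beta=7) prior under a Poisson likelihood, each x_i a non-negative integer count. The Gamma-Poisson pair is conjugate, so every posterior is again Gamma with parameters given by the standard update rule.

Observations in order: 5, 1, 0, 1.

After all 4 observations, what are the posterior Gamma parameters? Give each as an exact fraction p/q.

alpha=10, beta=11

obs 1: x=5 → posterior Gamma(8, 8)
obs 2: x=1 → posterior Gamma(9, 9)
obs 3: x=0 → posterior Gamma(9, 10)
obs 4: x=1 → posterior Gamma(10, 11)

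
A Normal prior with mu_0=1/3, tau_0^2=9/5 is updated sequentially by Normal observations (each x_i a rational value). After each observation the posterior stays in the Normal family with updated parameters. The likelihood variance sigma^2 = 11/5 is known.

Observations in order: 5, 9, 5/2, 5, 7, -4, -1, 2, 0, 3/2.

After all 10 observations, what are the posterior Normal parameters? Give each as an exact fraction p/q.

mu_0=740/303, tau_0^2=99/505

obs 1: x=5 → posterior Normal(73/30, 99/100)
obs 2: x=9 → posterior Normal(389/87, 99/145)
obs 3: x=5/2 → posterior Normal(913/228, 99/190)
obs 4: x=5 → posterior Normal(1183/282, 99/235)
obs 5: x=7 → posterior Normal(223/48, 99/280)
obs 6: x=-4 → posterior Normal(269/78, 99/325)
obs 7: x=-1 → posterior Normal(1291/444, 99/370)
obs 8: x=2 → posterior Normal(1399/498, 99/415)
obs 9: x=0 → posterior Normal(1399/552, 99/460)
obs 10: x=3/2 → posterior Normal(740/303, 99/505)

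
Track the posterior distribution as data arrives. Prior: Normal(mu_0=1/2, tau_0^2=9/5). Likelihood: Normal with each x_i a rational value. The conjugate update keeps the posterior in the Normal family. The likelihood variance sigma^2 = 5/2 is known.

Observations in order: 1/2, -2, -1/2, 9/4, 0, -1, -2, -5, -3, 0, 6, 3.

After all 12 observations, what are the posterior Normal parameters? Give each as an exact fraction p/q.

obs 1: x=1/2 → posterior Normal(1/2, 45/43)
obs 2: x=-2 → posterior Normal(-29/122, 45/61)
obs 3: x=-1/2 → posterior Normal(-47/158, 45/79)
obs 4: x=9/4 → posterior Normal(17/97, 45/97)
obs 5: x=0 → posterior Normal(17/115, 9/23)
obs 6: x=-1 → posterior Normal(-1/133, 45/133)
obs 7: x=-2 → posterior Normal(-37/151, 45/151)
obs 8: x=-5 → posterior Normal(-127/169, 45/169)
obs 9: x=-3 → posterior Normal(-181/187, 45/187)
obs 10: x=0 → posterior Normal(-181/205, 9/41)
obs 11: x=6 → posterior Normal(-73/223, 45/223)
obs 12: x=3 → posterior Normal(-19/241, 45/241)

mu_0=-19/241, tau_0^2=45/241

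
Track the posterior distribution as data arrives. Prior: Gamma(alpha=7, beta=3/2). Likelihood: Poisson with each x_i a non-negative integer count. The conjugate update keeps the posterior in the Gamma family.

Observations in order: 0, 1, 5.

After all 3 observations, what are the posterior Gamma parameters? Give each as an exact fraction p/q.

alpha=13, beta=9/2

obs 1: x=0 → posterior Gamma(7, 5/2)
obs 2: x=1 → posterior Gamma(8, 7/2)
obs 3: x=5 → posterior Gamma(13, 9/2)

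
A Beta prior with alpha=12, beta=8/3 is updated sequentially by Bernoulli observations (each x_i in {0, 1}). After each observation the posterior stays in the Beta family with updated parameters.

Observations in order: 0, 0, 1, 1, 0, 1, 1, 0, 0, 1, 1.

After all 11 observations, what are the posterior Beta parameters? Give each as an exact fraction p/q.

obs 1: x=0 → posterior Beta(12, 11/3)
obs 2: x=0 → posterior Beta(12, 14/3)
obs 3: x=1 → posterior Beta(13, 14/3)
obs 4: x=1 → posterior Beta(14, 14/3)
obs 5: x=0 → posterior Beta(14, 17/3)
obs 6: x=1 → posterior Beta(15, 17/3)
obs 7: x=1 → posterior Beta(16, 17/3)
obs 8: x=0 → posterior Beta(16, 20/3)
obs 9: x=0 → posterior Beta(16, 23/3)
obs 10: x=1 → posterior Beta(17, 23/3)
obs 11: x=1 → posterior Beta(18, 23/3)

alpha=18, beta=23/3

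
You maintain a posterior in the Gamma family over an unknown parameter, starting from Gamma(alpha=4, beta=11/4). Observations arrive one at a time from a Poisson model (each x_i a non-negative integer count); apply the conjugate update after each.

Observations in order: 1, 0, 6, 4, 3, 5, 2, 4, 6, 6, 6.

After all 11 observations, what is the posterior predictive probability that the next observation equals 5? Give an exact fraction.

15074415184968317957597680214553575930718788099643056382774375379085540771484375000000000000/121424019545834479572590993847432395434697909942967786168265159860377803040936783620051170481

obs 1: x=1 → posterior Gamma(5, 15/4)
obs 2: x=0 → posterior Gamma(5, 19/4)
obs 3: x=6 → posterior Gamma(11, 23/4)
obs 4: x=4 → posterior Gamma(15, 27/4)
obs 5: x=3 → posterior Gamma(18, 31/4)
obs 6: x=5 → posterior Gamma(23, 35/4)
obs 7: x=2 → posterior Gamma(25, 39/4)
obs 8: x=4 → posterior Gamma(29, 43/4)
obs 9: x=6 → posterior Gamma(35, 47/4)
obs 10: x=6 → posterior Gamma(41, 51/4)
obs 11: x=6 → posterior Gamma(47, 55/4)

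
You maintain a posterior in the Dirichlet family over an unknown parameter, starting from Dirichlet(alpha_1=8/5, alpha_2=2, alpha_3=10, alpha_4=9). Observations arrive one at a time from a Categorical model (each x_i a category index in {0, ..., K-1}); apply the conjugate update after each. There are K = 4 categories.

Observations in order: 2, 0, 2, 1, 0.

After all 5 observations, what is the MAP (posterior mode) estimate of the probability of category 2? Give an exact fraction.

55/118

obs 1: x=2 → posterior Dirichlet(8/5, 2, 11, 9)
obs 2: x=0 → posterior Dirichlet(13/5, 2, 11, 9)
obs 3: x=2 → posterior Dirichlet(13/5, 2, 12, 9)
obs 4: x=1 → posterior Dirichlet(13/5, 3, 12, 9)
obs 5: x=0 → posterior Dirichlet(18/5, 3, 12, 9)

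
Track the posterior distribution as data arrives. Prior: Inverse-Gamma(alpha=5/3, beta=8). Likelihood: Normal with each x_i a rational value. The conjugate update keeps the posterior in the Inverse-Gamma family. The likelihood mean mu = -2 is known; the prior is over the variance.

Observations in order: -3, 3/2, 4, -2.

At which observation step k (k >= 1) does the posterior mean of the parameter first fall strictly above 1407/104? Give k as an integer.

obs 1: x=-3 → posterior Inverse-Gamma(13/6, 17/2)
obs 2: x=3/2 → posterior Inverse-Gamma(8/3, 117/8)
obs 3: x=4 → posterior Inverse-Gamma(19/6, 261/8)
obs 4: x=-2 → posterior Inverse-Gamma(11/3, 261/8)

k = 3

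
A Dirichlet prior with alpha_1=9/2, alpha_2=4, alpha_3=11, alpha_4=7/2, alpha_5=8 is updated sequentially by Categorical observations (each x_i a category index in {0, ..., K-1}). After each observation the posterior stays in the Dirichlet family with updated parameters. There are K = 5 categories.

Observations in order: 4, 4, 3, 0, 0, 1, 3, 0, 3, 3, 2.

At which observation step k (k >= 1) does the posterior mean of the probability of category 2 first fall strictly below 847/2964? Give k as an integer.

k = 8

obs 1: x=4 → posterior Dirichlet(9/2, 4, 11, 7/2, 9)
obs 2: x=4 → posterior Dirichlet(9/2, 4, 11, 7/2, 10)
obs 3: x=3 → posterior Dirichlet(9/2, 4, 11, 9/2, 10)
obs 4: x=0 → posterior Dirichlet(11/2, 4, 11, 9/2, 10)
obs 5: x=0 → posterior Dirichlet(13/2, 4, 11, 9/2, 10)
obs 6: x=1 → posterior Dirichlet(13/2, 5, 11, 9/2, 10)
obs 7: x=3 → posterior Dirichlet(13/2, 5, 11, 11/2, 10)
obs 8: x=0 → posterior Dirichlet(15/2, 5, 11, 11/2, 10)
obs 9: x=3 → posterior Dirichlet(15/2, 5, 11, 13/2, 10)
obs 10: x=3 → posterior Dirichlet(15/2, 5, 11, 15/2, 10)
obs 11: x=2 → posterior Dirichlet(15/2, 5, 12, 15/2, 10)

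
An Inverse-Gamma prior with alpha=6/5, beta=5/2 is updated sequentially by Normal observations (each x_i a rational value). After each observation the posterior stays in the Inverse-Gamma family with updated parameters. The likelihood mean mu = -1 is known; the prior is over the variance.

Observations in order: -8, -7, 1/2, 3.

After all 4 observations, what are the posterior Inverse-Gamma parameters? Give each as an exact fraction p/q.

alpha=16/5, beta=433/8

obs 1: x=-8 → posterior Inverse-Gamma(17/10, 27)
obs 2: x=-7 → posterior Inverse-Gamma(11/5, 45)
obs 3: x=1/2 → posterior Inverse-Gamma(27/10, 369/8)
obs 4: x=3 → posterior Inverse-Gamma(16/5, 433/8)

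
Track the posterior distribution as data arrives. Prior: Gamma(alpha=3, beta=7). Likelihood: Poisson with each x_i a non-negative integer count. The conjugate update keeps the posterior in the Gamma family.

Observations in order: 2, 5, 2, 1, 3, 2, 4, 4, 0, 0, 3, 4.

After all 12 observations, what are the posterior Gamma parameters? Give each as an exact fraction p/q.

obs 1: x=2 → posterior Gamma(5, 8)
obs 2: x=5 → posterior Gamma(10, 9)
obs 3: x=2 → posterior Gamma(12, 10)
obs 4: x=1 → posterior Gamma(13, 11)
obs 5: x=3 → posterior Gamma(16, 12)
obs 6: x=2 → posterior Gamma(18, 13)
obs 7: x=4 → posterior Gamma(22, 14)
obs 8: x=4 → posterior Gamma(26, 15)
obs 9: x=0 → posterior Gamma(26, 16)
obs 10: x=0 → posterior Gamma(26, 17)
obs 11: x=3 → posterior Gamma(29, 18)
obs 12: x=4 → posterior Gamma(33, 19)

alpha=33, beta=19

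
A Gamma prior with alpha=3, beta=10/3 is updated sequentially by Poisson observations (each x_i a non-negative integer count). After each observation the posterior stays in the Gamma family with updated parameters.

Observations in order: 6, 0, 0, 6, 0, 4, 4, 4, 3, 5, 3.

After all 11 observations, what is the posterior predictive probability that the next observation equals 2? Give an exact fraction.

obs 1: x=6 → posterior Gamma(9, 13/3)
obs 2: x=0 → posterior Gamma(9, 16/3)
obs 3: x=0 → posterior Gamma(9, 19/3)
obs 4: x=6 → posterior Gamma(15, 22/3)
obs 5: x=0 → posterior Gamma(15, 25/3)
obs 6: x=4 → posterior Gamma(19, 28/3)
obs 7: x=4 → posterior Gamma(23, 31/3)
obs 8: x=4 → posterior Gamma(27, 34/3)
obs 9: x=3 → posterior Gamma(30, 37/3)
obs 10: x=5 → posterior Gamma(35, 40/3)
obs 11: x=3 → posterior Gamma(38, 43/3)

786795793658768660588006618198707420251750228200645871986247956181/3238271571766698647339965484615566548083418922349006074474896818176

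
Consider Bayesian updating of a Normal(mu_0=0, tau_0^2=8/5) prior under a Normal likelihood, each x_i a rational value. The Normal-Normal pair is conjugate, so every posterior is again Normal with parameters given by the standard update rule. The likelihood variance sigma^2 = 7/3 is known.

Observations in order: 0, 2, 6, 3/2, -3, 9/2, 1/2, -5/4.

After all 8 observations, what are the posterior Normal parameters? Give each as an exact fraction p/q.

obs 1: x=0 → posterior Normal(0, 56/59)
obs 2: x=2 → posterior Normal(48/83, 56/83)
obs 3: x=6 → posterior Normal(192/107, 56/107)
obs 4: x=3/2 → posterior Normal(228/131, 56/131)
obs 5: x=-3 → posterior Normal(156/155, 56/155)
obs 6: x=9/2 → posterior Normal(264/179, 56/179)
obs 7: x=1/2 → posterior Normal(276/203, 8/29)
obs 8: x=-5/4 → posterior Normal(246/227, 56/227)

mu_0=246/227, tau_0^2=56/227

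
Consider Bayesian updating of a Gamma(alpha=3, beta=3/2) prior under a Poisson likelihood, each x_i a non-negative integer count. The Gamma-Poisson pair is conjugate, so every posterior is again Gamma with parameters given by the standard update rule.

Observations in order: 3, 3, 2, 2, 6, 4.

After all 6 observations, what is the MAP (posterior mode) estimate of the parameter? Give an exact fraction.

obs 1: x=3 → posterior Gamma(6, 5/2)
obs 2: x=3 → posterior Gamma(9, 7/2)
obs 3: x=2 → posterior Gamma(11, 9/2)
obs 4: x=2 → posterior Gamma(13, 11/2)
obs 5: x=6 → posterior Gamma(19, 13/2)
obs 6: x=4 → posterior Gamma(23, 15/2)

44/15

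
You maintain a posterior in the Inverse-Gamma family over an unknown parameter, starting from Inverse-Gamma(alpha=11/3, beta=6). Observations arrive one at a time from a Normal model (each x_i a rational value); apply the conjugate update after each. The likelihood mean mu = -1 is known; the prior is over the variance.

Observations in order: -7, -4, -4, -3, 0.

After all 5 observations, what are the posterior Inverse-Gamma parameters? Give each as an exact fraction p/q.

alpha=37/6, beta=71/2

obs 1: x=-7 → posterior Inverse-Gamma(25/6, 24)
obs 2: x=-4 → posterior Inverse-Gamma(14/3, 57/2)
obs 3: x=-4 → posterior Inverse-Gamma(31/6, 33)
obs 4: x=-3 → posterior Inverse-Gamma(17/3, 35)
obs 5: x=0 → posterior Inverse-Gamma(37/6, 71/2)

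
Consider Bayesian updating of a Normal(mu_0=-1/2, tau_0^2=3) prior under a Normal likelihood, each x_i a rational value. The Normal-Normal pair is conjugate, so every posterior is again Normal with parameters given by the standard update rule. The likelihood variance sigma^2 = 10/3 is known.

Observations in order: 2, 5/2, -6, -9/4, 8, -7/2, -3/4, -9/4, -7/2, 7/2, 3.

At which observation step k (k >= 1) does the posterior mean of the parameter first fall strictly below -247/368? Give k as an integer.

obs 1: x=2 → posterior Normal(13/19, 30/19)
obs 2: x=5/2 → posterior Normal(71/56, 15/14)
obs 3: x=-6 → posterior Normal(-1/2, 30/37)
obs 4: x=-9/4 → posterior Normal(-155/184, 15/23)
obs 5: x=8 → posterior Normal(133/220, 6/11)
obs 6: x=-7/2 → posterior Normal(7/256, 15/32)
obs 7: x=-3/4 → posterior Normal(-5/73, 30/73)
obs 8: x=-9/4 → posterior Normal(-101/328, 15/41)
obs 9: x=-7/2 → posterior Normal(-227/364, 30/91)
obs 10: x=7/2 → posterior Normal(-101/400, 3/10)
obs 11: x=3 → posterior Normal(7/436, 30/109)

k = 4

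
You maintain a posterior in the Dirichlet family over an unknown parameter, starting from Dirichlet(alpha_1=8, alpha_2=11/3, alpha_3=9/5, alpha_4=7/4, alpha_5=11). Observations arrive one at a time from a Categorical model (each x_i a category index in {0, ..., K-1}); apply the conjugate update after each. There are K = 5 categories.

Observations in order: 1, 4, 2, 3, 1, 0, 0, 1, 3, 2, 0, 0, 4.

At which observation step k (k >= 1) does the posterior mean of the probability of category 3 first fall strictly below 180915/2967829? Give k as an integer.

obs 1: x=1 → posterior Dirichlet(8, 14/3, 9/5, 7/4, 11)
obs 2: x=4 → posterior Dirichlet(8, 14/3, 9/5, 7/4, 12)
obs 3: x=2 → posterior Dirichlet(8, 14/3, 14/5, 7/4, 12)
obs 4: x=3 → posterior Dirichlet(8, 14/3, 14/5, 11/4, 12)
obs 5: x=1 → posterior Dirichlet(8, 17/3, 14/5, 11/4, 12)
obs 6: x=0 → posterior Dirichlet(9, 17/3, 14/5, 11/4, 12)
obs 7: x=0 → posterior Dirichlet(10, 17/3, 14/5, 11/4, 12)
obs 8: x=1 → posterior Dirichlet(10, 20/3, 14/5, 11/4, 12)
obs 9: x=3 → posterior Dirichlet(10, 20/3, 14/5, 15/4, 12)
obs 10: x=2 → posterior Dirichlet(10, 20/3, 19/5, 15/4, 12)
obs 11: x=0 → posterior Dirichlet(11, 20/3, 19/5, 15/4, 12)
obs 12: x=0 → posterior Dirichlet(12, 20/3, 19/5, 15/4, 12)
obs 13: x=4 → posterior Dirichlet(12, 20/3, 19/5, 15/4, 13)

k = 3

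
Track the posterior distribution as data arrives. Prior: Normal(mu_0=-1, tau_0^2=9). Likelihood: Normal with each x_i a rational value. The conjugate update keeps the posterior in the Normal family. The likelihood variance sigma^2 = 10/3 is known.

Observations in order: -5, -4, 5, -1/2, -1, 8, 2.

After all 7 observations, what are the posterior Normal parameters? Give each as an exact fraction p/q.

mu_0=223/398, tau_0^2=90/199

obs 1: x=-5 → posterior Normal(-145/37, 90/37)
obs 2: x=-4 → posterior Normal(-253/64, 45/32)
obs 3: x=5 → posterior Normal(-118/91, 90/91)
obs 4: x=-1/2 → posterior Normal(-263/236, 45/59)
obs 5: x=-1 → posterior Normal(-317/290, 18/29)
obs 6: x=8 → posterior Normal(115/344, 45/86)
obs 7: x=2 → posterior Normal(223/398, 90/199)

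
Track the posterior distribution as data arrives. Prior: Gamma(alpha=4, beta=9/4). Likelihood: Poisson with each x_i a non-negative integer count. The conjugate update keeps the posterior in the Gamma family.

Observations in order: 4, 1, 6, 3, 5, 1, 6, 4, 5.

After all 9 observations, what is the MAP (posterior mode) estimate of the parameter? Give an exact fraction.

obs 1: x=4 → posterior Gamma(8, 13/4)
obs 2: x=1 → posterior Gamma(9, 17/4)
obs 3: x=6 → posterior Gamma(15, 21/4)
obs 4: x=3 → posterior Gamma(18, 25/4)
obs 5: x=5 → posterior Gamma(23, 29/4)
obs 6: x=1 → posterior Gamma(24, 33/4)
obs 7: x=6 → posterior Gamma(30, 37/4)
obs 8: x=4 → posterior Gamma(34, 41/4)
obs 9: x=5 → posterior Gamma(39, 45/4)

152/45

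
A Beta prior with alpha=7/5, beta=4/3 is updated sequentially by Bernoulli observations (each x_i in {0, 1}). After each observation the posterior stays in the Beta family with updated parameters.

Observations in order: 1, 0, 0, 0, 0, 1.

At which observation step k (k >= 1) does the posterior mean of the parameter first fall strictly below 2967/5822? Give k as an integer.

k = 2

obs 1: x=1 → posterior Beta(12/5, 4/3)
obs 2: x=0 → posterior Beta(12/5, 7/3)
obs 3: x=0 → posterior Beta(12/5, 10/3)
obs 4: x=0 → posterior Beta(12/5, 13/3)
obs 5: x=0 → posterior Beta(12/5, 16/3)
obs 6: x=1 → posterior Beta(17/5, 16/3)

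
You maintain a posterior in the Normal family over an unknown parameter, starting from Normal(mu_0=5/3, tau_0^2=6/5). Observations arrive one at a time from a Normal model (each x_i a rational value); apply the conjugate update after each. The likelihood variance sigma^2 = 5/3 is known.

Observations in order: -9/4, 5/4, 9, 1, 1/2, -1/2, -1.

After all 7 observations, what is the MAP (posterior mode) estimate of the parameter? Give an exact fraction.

557/453

obs 1: x=-9/4 → posterior Normal(7/258, 30/43)
obs 2: x=5/4 → posterior Normal(71/183, 30/61)
obs 3: x=9 → posterior Normal(557/237, 30/79)
obs 4: x=1 → posterior Normal(611/291, 30/97)
obs 5: x=1/2 → posterior Normal(638/345, 6/23)
obs 6: x=-1/2 → posterior Normal(611/399, 30/133)
obs 7: x=-1 → posterior Normal(557/453, 30/151)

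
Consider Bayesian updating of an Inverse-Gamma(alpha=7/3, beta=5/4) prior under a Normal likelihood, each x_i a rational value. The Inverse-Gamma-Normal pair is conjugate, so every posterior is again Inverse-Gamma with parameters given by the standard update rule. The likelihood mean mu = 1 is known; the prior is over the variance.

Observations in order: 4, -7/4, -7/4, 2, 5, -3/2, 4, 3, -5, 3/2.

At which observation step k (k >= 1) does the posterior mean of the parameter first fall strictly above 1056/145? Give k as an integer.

obs 1: x=4 → posterior Inverse-Gamma(17/6, 23/4)
obs 2: x=-7/4 → posterior Inverse-Gamma(10/3, 305/32)
obs 3: x=-7/4 → posterior Inverse-Gamma(23/6, 213/16)
obs 4: x=2 → posterior Inverse-Gamma(13/3, 221/16)
obs 5: x=5 → posterior Inverse-Gamma(29/6, 349/16)
obs 6: x=-3/2 → posterior Inverse-Gamma(16/3, 399/16)
obs 7: x=4 → posterior Inverse-Gamma(35/6, 471/16)
obs 8: x=3 → posterior Inverse-Gamma(19/3, 503/16)
obs 9: x=-5 → posterior Inverse-Gamma(41/6, 791/16)
obs 10: x=3/2 → posterior Inverse-Gamma(22/3, 793/16)

k = 9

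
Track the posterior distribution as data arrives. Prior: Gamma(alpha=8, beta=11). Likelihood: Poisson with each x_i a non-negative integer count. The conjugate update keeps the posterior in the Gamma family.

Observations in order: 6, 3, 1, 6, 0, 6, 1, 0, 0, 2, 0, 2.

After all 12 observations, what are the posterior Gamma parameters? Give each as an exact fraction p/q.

alpha=35, beta=23

obs 1: x=6 → posterior Gamma(14, 12)
obs 2: x=3 → posterior Gamma(17, 13)
obs 3: x=1 → posterior Gamma(18, 14)
obs 4: x=6 → posterior Gamma(24, 15)
obs 5: x=0 → posterior Gamma(24, 16)
obs 6: x=6 → posterior Gamma(30, 17)
obs 7: x=1 → posterior Gamma(31, 18)
obs 8: x=0 → posterior Gamma(31, 19)
obs 9: x=0 → posterior Gamma(31, 20)
obs 10: x=2 → posterior Gamma(33, 21)
obs 11: x=0 → posterior Gamma(33, 22)
obs 12: x=2 → posterior Gamma(35, 23)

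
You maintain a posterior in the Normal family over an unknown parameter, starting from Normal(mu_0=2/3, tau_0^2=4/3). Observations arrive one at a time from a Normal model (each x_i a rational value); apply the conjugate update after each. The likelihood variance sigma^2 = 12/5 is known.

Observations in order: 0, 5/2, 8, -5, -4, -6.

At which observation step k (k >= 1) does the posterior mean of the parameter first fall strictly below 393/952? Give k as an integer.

k = 5

obs 1: x=0 → posterior Normal(3/7, 6/7)
obs 2: x=5/2 → posterior Normal(37/38, 12/19)
obs 3: x=8 → posterior Normal(39/16, 1/2)
obs 4: x=-5 → posterior Normal(67/58, 12/29)
obs 5: x=-4 → posterior Normal(27/68, 6/17)
obs 6: x=-6 → posterior Normal(-11/26, 4/13)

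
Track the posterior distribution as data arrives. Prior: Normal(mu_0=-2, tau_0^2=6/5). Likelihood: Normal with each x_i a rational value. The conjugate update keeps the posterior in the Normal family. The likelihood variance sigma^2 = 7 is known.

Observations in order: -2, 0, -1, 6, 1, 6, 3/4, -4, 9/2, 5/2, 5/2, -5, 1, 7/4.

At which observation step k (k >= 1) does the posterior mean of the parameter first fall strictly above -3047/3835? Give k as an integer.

obs 1: x=-2 → posterior Normal(-2, 42/41)
obs 2: x=0 → posterior Normal(-82/47, 42/47)
obs 3: x=-1 → posterior Normal(-88/53, 42/53)
obs 4: x=6 → posterior Normal(-52/59, 42/59)
obs 5: x=1 → posterior Normal(-46/65, 42/65)
obs 6: x=6 → posterior Normal(-10/71, 42/71)
obs 7: x=3/4 → posterior Normal(-1/14, 6/11)
obs 8: x=-4 → posterior Normal(-59/166, 42/83)
obs 9: x=9/2 → posterior Normal(-5/178, 42/89)
obs 10: x=5/2 → posterior Normal(5/38, 42/95)
obs 11: x=5/2 → posterior Normal(55/202, 42/101)
obs 12: x=-5 → posterior Normal(-5/214, 42/107)
obs 13: x=1 → posterior Normal(7/226, 42/113)
obs 14: x=7/4 → posterior Normal(2/17, 6/17)

k = 5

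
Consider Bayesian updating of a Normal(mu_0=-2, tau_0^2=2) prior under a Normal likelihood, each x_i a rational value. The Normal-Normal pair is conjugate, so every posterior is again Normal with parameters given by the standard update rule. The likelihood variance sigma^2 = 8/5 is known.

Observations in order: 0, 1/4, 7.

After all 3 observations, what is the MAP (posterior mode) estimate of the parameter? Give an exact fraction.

obs 1: x=0 → posterior Normal(-8/9, 8/9)
obs 2: x=1/4 → posterior Normal(-27/56, 4/7)
obs 3: x=7 → posterior Normal(113/76, 8/19)

113/76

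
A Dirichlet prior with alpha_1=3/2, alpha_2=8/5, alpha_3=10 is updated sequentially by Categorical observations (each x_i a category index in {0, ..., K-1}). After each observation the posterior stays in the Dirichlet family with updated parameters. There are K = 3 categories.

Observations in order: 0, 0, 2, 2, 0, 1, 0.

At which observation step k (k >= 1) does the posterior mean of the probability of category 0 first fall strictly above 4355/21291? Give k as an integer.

obs 1: x=0 → posterior Dirichlet(5/2, 8/5, 10)
obs 2: x=0 → posterior Dirichlet(7/2, 8/5, 10)
obs 3: x=2 → posterior Dirichlet(7/2, 8/5, 11)
obs 4: x=2 → posterior Dirichlet(7/2, 8/5, 12)
obs 5: x=0 → posterior Dirichlet(9/2, 8/5, 12)
obs 6: x=1 → posterior Dirichlet(9/2, 13/5, 12)
obs 7: x=0 → posterior Dirichlet(11/2, 13/5, 12)

k = 2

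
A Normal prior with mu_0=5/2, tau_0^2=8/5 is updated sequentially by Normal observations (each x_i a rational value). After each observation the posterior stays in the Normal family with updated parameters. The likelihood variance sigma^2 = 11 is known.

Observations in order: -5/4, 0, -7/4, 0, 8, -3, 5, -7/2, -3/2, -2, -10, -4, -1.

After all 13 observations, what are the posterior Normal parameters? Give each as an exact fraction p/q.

obs 1: x=-5/4 → posterior Normal(85/42, 88/63)
obs 2: x=0 → posterior Normal(255/142, 88/71)
obs 3: x=-7/4 → posterior Normal(227/158, 88/79)
obs 4: x=0 → posterior Normal(227/174, 88/87)
obs 5: x=8 → posterior Normal(71/38, 88/95)
obs 6: x=-3 → posterior Normal(307/206, 88/103)
obs 7: x=5 → posterior Normal(129/74, 88/111)
obs 8: x=-7/2 → posterior Normal(331/238, 88/119)
obs 9: x=-3/2 → posterior Normal(307/254, 88/127)
obs 10: x=-2 → posterior Normal(55/54, 88/135)
obs 11: x=-10 → posterior Normal(115/286, 8/13)
obs 12: x=-4 → posterior Normal(51/302, 88/151)
obs 13: x=-1 → posterior Normal(35/318, 88/159)

mu_0=35/318, tau_0^2=88/159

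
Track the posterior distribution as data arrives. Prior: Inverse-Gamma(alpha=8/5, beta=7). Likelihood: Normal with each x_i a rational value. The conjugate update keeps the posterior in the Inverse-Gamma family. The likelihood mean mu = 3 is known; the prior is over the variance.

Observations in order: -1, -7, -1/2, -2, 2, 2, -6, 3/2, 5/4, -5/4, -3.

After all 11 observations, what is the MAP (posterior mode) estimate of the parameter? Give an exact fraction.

obs 1: x=-1 → posterior Inverse-Gamma(21/10, 15)
obs 2: x=-7 → posterior Inverse-Gamma(13/5, 65)
obs 3: x=-1/2 → posterior Inverse-Gamma(31/10, 569/8)
obs 4: x=-2 → posterior Inverse-Gamma(18/5, 669/8)
obs 5: x=2 → posterior Inverse-Gamma(41/10, 673/8)
obs 6: x=2 → posterior Inverse-Gamma(23/5, 677/8)
obs 7: x=-6 → posterior Inverse-Gamma(51/10, 1001/8)
obs 8: x=3/2 → posterior Inverse-Gamma(28/5, 505/4)
obs 9: x=5/4 → posterior Inverse-Gamma(61/10, 4089/32)
obs 10: x=-5/4 → posterior Inverse-Gamma(33/5, 2189/16)
obs 11: x=-3 → posterior Inverse-Gamma(71/10, 2477/16)

12385/648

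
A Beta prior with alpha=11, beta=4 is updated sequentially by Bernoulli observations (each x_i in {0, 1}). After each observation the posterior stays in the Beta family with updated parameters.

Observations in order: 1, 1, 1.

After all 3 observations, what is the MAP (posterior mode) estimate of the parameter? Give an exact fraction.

13/16

obs 1: x=1 → posterior Beta(12, 4)
obs 2: x=1 → posterior Beta(13, 4)
obs 3: x=1 → posterior Beta(14, 4)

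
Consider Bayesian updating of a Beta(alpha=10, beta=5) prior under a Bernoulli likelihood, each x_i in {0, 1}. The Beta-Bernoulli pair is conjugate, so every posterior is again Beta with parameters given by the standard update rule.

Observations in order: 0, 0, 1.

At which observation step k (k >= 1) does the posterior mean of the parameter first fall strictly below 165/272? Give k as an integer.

obs 1: x=0 → posterior Beta(10, 6)
obs 2: x=0 → posterior Beta(10, 7)
obs 3: x=1 → posterior Beta(11, 7)

k = 2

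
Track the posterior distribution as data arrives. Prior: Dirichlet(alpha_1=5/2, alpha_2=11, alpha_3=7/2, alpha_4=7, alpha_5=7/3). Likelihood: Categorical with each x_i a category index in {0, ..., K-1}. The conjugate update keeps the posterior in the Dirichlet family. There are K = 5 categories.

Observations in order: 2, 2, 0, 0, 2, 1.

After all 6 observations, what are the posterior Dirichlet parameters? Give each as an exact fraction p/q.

obs 1: x=2 → posterior Dirichlet(5/2, 11, 9/2, 7, 7/3)
obs 2: x=2 → posterior Dirichlet(5/2, 11, 11/2, 7, 7/3)
obs 3: x=0 → posterior Dirichlet(7/2, 11, 11/2, 7, 7/3)
obs 4: x=0 → posterior Dirichlet(9/2, 11, 11/2, 7, 7/3)
obs 5: x=2 → posterior Dirichlet(9/2, 11, 13/2, 7, 7/3)
obs 6: x=1 → posterior Dirichlet(9/2, 12, 13/2, 7, 7/3)

alpha_1=9/2, alpha_2=12, alpha_3=13/2, alpha_4=7, alpha_5=7/3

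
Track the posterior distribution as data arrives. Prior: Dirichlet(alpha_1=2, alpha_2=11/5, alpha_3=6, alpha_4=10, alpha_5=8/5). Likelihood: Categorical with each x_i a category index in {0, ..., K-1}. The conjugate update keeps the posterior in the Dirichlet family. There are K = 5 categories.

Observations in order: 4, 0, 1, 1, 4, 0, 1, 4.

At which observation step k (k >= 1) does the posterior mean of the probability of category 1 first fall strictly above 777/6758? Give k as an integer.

obs 1: x=4 → posterior Dirichlet(2, 11/5, 6, 10, 13/5)
obs 2: x=0 → posterior Dirichlet(3, 11/5, 6, 10, 13/5)
obs 3: x=1 → posterior Dirichlet(3, 16/5, 6, 10, 13/5)
obs 4: x=1 → posterior Dirichlet(3, 21/5, 6, 10, 13/5)
obs 5: x=4 → posterior Dirichlet(3, 21/5, 6, 10, 18/5)
obs 6: x=0 → posterior Dirichlet(4, 21/5, 6, 10, 18/5)
obs 7: x=1 → posterior Dirichlet(4, 26/5, 6, 10, 18/5)
obs 8: x=4 → posterior Dirichlet(4, 26/5, 6, 10, 23/5)

k = 3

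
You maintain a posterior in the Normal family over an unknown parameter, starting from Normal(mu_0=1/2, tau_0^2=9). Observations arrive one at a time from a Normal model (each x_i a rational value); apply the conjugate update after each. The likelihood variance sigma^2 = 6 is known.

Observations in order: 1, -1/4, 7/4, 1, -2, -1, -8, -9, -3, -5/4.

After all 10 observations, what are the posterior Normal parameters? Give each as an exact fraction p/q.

mu_0=-245/128, tau_0^2=9/16

obs 1: x=1 → posterior Normal(4/5, 18/5)
obs 2: x=-1/4 → posterior Normal(13/32, 9/4)
obs 3: x=7/4 → posterior Normal(17/22, 18/11)
obs 4: x=1 → posterior Normal(23/28, 9/7)
obs 5: x=-2 → posterior Normal(11/34, 18/17)
obs 6: x=-1 → posterior Normal(1/8, 9/10)
obs 7: x=-8 → posterior Normal(-43/46, 18/23)
obs 8: x=-9 → posterior Normal(-97/52, 9/13)
obs 9: x=-3 → posterior Normal(-115/58, 18/29)
obs 10: x=-5/4 → posterior Normal(-245/128, 9/16)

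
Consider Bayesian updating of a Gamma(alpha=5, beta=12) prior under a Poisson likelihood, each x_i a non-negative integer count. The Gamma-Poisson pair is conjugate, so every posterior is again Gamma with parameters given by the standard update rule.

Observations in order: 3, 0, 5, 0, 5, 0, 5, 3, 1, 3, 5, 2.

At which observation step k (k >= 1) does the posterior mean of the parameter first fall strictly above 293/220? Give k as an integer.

k = 10

obs 1: x=3 → posterior Gamma(8, 13)
obs 2: x=0 → posterior Gamma(8, 14)
obs 3: x=5 → posterior Gamma(13, 15)
obs 4: x=0 → posterior Gamma(13, 16)
obs 5: x=5 → posterior Gamma(18, 17)
obs 6: x=0 → posterior Gamma(18, 18)
obs 7: x=5 → posterior Gamma(23, 19)
obs 8: x=3 → posterior Gamma(26, 20)
obs 9: x=1 → posterior Gamma(27, 21)
obs 10: x=3 → posterior Gamma(30, 22)
obs 11: x=5 → posterior Gamma(35, 23)
obs 12: x=2 → posterior Gamma(37, 24)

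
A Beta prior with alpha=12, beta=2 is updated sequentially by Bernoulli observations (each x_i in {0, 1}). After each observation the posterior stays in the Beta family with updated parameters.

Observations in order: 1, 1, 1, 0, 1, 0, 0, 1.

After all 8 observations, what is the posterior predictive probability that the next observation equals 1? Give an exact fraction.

17/22

obs 1: x=1 → posterior Beta(13, 2)
obs 2: x=1 → posterior Beta(14, 2)
obs 3: x=1 → posterior Beta(15, 2)
obs 4: x=0 → posterior Beta(15, 3)
obs 5: x=1 → posterior Beta(16, 3)
obs 6: x=0 → posterior Beta(16, 4)
obs 7: x=0 → posterior Beta(16, 5)
obs 8: x=1 → posterior Beta(17, 5)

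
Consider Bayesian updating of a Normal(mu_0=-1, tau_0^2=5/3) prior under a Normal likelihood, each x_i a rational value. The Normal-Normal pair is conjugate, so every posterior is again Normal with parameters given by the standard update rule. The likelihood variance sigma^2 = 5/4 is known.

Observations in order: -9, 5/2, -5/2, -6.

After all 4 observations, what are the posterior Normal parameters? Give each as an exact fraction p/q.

obs 1: x=-9 → posterior Normal(-39/7, 5/7)
obs 2: x=5/2 → posterior Normal(-29/11, 5/11)
obs 3: x=-5/2 → posterior Normal(-13/5, 1/3)
obs 4: x=-6 → posterior Normal(-63/19, 5/19)

mu_0=-63/19, tau_0^2=5/19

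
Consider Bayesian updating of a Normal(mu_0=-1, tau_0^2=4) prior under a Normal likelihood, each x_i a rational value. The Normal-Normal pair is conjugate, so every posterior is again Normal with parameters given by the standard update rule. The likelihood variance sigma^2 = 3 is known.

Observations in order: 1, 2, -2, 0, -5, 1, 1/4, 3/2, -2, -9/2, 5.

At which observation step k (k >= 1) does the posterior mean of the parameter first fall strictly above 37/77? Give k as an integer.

k = 2

obs 1: x=1 → posterior Normal(1/7, 12/7)
obs 2: x=2 → posterior Normal(9/11, 12/11)
obs 3: x=-2 → posterior Normal(1/15, 4/5)
obs 4: x=0 → posterior Normal(1/19, 12/19)
obs 5: x=-5 → posterior Normal(-19/23, 12/23)
obs 6: x=1 → posterior Normal(-5/9, 4/9)
obs 7: x=1/4 → posterior Normal(-14/31, 12/31)
obs 8: x=3/2 → posterior Normal(-8/35, 12/35)
obs 9: x=-2 → posterior Normal(-16/39, 4/13)
obs 10: x=-9/2 → posterior Normal(-34/43, 12/43)
obs 11: x=5 → posterior Normal(-14/47, 12/47)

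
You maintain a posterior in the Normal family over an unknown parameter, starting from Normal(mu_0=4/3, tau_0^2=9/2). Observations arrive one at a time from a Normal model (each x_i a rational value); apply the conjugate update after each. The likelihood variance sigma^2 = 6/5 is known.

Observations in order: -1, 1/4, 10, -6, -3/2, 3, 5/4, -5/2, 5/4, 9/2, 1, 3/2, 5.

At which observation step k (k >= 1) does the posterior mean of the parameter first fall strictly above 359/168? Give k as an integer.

obs 1: x=-1 → posterior Normal(-29/57, 18/19)
obs 2: x=1/4 → posterior Normal(-71/408, 9/17)
obs 3: x=10 → posterior Normal(247/84, 18/49)
obs 4: x=-6 → posterior Normal(649/768, 9/32)
obs 5: x=-3/2 → posterior Normal(379/948, 18/79)
obs 6: x=3 → posterior Normal(919/1128, 9/47)
obs 7: x=5/4 → posterior Normal(286/327, 18/109)
obs 8: x=-5/2 → posterior Normal(347/744, 9/62)
obs 9: x=5/4 → posterior Normal(919/1668, 18/139)
obs 10: x=9/2 → posterior Normal(247/264, 9/77)
obs 11: x=1 → posterior Normal(1909/2028, 18/169)
obs 12: x=3/2 → posterior Normal(2179/2208, 9/92)
obs 13: x=5 → posterior Normal(3079/2388, 18/199)

k = 3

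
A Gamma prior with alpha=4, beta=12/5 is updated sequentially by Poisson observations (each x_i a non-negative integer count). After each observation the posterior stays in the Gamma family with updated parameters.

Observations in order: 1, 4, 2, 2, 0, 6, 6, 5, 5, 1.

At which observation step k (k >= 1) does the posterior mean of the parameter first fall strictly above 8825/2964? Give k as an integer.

obs 1: x=1 → posterior Gamma(5, 17/5)
obs 2: x=4 → posterior Gamma(9, 22/5)
obs 3: x=2 → posterior Gamma(11, 27/5)
obs 4: x=2 → posterior Gamma(13, 32/5)
obs 5: x=0 → posterior Gamma(13, 37/5)
obs 6: x=6 → posterior Gamma(19, 42/5)
obs 7: x=6 → posterior Gamma(25, 47/5)
obs 8: x=5 → posterior Gamma(30, 52/5)
obs 9: x=5 → posterior Gamma(35, 57/5)
obs 10: x=1 → posterior Gamma(36, 62/5)

k = 9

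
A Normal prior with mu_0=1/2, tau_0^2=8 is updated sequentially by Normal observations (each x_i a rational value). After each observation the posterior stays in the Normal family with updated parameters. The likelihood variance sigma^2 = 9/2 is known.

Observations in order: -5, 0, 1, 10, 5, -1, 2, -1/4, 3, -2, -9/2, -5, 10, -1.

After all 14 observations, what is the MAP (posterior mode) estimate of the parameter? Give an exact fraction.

obs 1: x=-5 → posterior Normal(-151/50, 72/25)
obs 2: x=0 → posterior Normal(-151/82, 72/41)
obs 3: x=1 → posterior Normal(-119/114, 24/19)
obs 4: x=10 → posterior Normal(201/146, 72/73)
obs 5: x=5 → posterior Normal(361/178, 72/89)
obs 6: x=-1 → posterior Normal(47/30, 24/35)
obs 7: x=2 → posterior Normal(393/242, 72/121)
obs 8: x=-1/4 → posterior Normal(385/274, 72/137)
obs 9: x=3 → posterior Normal(481/306, 8/17)
obs 10: x=-2 → posterior Normal(417/338, 72/169)
obs 11: x=-9/2 → posterior Normal(273/370, 72/185)
obs 12: x=-5 → posterior Normal(113/402, 24/67)
obs 13: x=10 → posterior Normal(433/434, 72/217)
obs 14: x=-1 → posterior Normal(401/466, 72/233)

401/466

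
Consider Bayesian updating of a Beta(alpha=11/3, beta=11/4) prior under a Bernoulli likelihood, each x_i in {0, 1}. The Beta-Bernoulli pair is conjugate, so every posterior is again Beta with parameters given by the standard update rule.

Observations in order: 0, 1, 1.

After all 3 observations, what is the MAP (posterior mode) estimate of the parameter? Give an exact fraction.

obs 1: x=0 → posterior Beta(11/3, 15/4)
obs 2: x=1 → posterior Beta(14/3, 15/4)
obs 3: x=1 → posterior Beta(17/3, 15/4)

56/89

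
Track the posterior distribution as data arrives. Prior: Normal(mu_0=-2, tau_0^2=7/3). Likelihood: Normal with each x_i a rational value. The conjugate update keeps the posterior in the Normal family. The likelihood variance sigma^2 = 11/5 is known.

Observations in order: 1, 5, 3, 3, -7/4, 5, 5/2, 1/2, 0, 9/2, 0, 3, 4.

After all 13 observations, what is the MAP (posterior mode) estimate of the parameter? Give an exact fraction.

obs 1: x=1 → posterior Normal(-31/68, 77/68)
obs 2: x=5 → posterior Normal(144/103, 77/103)
obs 3: x=3 → posterior Normal(83/46, 77/138)
obs 4: x=3 → posterior Normal(354/173, 77/173)
obs 5: x=-7/4 → posterior Normal(1171/832, 77/208)
obs 6: x=5 → posterior Normal(1871/972, 77/243)
obs 7: x=5/2 → posterior Normal(2221/1112, 77/278)
obs 8: x=1/2 → posterior Normal(2291/1252, 77/313)
obs 9: x=0 → posterior Normal(79/48, 77/348)
obs 10: x=9/2 → posterior Normal(2921/1532, 77/383)
obs 11: x=0 → posterior Normal(2921/1672, 7/38)
obs 12: x=3 → posterior Normal(3341/1812, 77/453)
obs 13: x=4 → posterior Normal(3901/1952, 77/488)

3901/1952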